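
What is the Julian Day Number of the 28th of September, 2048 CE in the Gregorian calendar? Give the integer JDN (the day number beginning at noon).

2469348

JDN 2299161 is 15 October 1582 CE (Gregorian); the target day is +170187 days from there, so JDN = 2469348.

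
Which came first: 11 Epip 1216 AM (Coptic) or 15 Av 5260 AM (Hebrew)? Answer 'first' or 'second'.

first

First date → JDN 2269119; second date → JDN 2269125.
JDN 2269119 < JDN 2269125, so the first date is earlier.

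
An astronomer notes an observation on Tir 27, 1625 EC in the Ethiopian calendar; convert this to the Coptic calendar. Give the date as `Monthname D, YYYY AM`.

Tobi 27, 1349 AM

Julian Day Number of the source date = 2317533.
Converting JDN 2317533 to the Coptic calendar gives 27 Tobi 1349 AM.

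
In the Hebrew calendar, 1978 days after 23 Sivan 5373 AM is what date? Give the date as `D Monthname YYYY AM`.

The starting date is JDN 2310359; 2310359 + 1978 = 2312337.
JDN 2312337 corresponds to 23 Cheshvan 5379 AM.

23 Cheshvan 5379 AM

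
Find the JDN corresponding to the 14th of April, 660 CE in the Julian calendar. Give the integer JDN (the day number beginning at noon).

Equivalently 17 April 660 (proleptic Gregorian).
JDN 2299161 is 15 October 1582 CE (Gregorian); the target day is −336934 days from there, so JDN = 1962227.

1962227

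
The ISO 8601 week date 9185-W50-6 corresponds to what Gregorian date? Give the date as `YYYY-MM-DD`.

ISO week 1 of 9185 is the week containing the first Thursday of 9185.
Week 50, day 6 (Saturday) lands on 9185-12-14.

9185-12-14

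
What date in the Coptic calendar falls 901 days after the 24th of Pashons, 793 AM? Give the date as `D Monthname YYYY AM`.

The starting date is JDN 2114571; 2114571 + 901 = 2115472.
JDN 2115472 corresponds to 9 Hathor 796 AM.

9 Hathor 796 AM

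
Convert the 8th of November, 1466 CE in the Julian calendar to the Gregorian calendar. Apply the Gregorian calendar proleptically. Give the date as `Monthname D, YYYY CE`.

The Julian–Gregorian offset here is 9 days (Julian trailing).
8 November 1466 Julian + 9 days → 17 November 1466 Gregorian.

November 17, 1466 CE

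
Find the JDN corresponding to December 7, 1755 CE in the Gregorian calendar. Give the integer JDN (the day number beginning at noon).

JDN 2400001 is 17 November 1858 CE (Gregorian), MJD 0; the target day is −37600 days from there, so JDN = 2362401.

2362401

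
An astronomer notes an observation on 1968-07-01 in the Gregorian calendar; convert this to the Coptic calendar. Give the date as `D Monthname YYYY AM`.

Julian Day Number of the source date = 2440039.
Converting JDN 2440039 to the Coptic calendar gives 24 Paoni 1684 AM.

24 Paoni 1684 AM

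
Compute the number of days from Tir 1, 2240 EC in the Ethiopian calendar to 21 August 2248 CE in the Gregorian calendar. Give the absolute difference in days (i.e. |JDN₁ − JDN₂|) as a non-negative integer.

222

JDN of the first date = 2542136.
JDN of the second date = 2542358.
|2542358 − 2542136| = 222.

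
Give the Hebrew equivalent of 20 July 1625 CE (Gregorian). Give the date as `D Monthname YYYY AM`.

Julian Day Number of the source date = 2314780.
Converting JDN 2314780 to the Hebrew calendar gives 15 Tammuz 5385 AM.

15 Tammuz 5385 AM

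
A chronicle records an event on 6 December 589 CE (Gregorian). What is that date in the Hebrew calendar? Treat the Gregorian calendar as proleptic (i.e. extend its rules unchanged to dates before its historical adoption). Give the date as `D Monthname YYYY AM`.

Julian Day Number of the source date = 1936528.
Converting JDN 1936528 to the Hebrew calendar gives 20 Kislev 4350 AM.

20 Kislev 4350 AM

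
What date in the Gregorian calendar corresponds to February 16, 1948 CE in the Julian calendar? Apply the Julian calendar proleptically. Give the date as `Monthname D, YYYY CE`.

At this point the Julian calendar is 13 days behind the Gregorian.
16 February 1948 Julian + 13 days → 29 February 1948 Gregorian.

February 29, 1948 CE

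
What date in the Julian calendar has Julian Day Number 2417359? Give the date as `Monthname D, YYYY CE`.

The Gregorian equivalent of JDN 2417359 is 28 May 1906.
In the Julian calendar that day is May 15, 1906 CE.

May 15, 1906 CE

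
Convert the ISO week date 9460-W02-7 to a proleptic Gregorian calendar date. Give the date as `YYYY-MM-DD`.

9460-01-15

ISO week 1 of 9460 is the week containing the first Thursday of 9460.
Week 2, day 7 (Sunday) lands on 9460-01-15.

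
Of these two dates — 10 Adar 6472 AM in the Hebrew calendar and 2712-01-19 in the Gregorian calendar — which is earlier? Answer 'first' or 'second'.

second

Converting both to JDN: 2711666 vs 2711615; the smaller is the second.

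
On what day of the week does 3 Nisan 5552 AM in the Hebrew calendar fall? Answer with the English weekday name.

Monday

In the Gregorian calendar this is 26 March 1792 (JDN 2375660).
JDN 2375660 mod 7 = 0, and JDN 0 was a Monday, so this is a Monday.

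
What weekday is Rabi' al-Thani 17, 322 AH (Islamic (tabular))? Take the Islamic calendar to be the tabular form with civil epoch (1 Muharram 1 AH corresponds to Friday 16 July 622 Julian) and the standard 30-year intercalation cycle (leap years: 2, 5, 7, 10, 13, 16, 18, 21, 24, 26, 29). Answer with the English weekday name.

Sunday

Equivalently 11 April 934 Gregorian, JDN 2062297.
Since JDN mod 7 = 6 (0 = Monday), the day is Sunday.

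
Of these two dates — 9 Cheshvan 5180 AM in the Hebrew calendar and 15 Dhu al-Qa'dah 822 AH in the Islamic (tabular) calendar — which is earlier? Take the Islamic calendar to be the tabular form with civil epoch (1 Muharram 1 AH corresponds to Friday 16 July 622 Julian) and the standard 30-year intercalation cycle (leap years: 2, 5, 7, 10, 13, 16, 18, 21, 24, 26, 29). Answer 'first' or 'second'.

First date → JDN 2239649; second date → JDN 2239684.
JDN 2239649 < JDN 2239684, so the first date is earlier.

first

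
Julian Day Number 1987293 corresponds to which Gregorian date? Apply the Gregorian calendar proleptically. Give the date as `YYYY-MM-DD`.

JDN 2451545 is 1 Jan 2000; 1987293 is −464252 days from there.

0728-12-03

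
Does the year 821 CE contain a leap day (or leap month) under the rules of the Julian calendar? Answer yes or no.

no

821 mod 4 = 1, so it is a common year in the Julian calendar.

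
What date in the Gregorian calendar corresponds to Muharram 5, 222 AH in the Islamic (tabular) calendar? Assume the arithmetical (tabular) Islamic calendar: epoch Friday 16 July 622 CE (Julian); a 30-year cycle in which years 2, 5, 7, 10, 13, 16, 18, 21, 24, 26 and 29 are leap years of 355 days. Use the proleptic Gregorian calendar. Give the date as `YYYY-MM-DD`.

Julian Day Number of the source date = 2026759.
Converting JDN 2026759 to the Gregorian calendar gives 22 December 836 CE.

0836-12-22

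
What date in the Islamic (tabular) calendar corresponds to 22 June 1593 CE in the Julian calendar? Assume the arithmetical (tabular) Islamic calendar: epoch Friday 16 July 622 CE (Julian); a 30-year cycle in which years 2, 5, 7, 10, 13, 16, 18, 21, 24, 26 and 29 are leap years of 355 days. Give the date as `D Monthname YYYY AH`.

2 Shawwal 1001 AH

Both dates share Julian Day Number 2303074; in the tabular Islamic calendar that is 2 Shawwal 1001 AH.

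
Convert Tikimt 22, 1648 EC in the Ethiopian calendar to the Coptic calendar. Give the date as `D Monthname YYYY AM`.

Julian Day Number of the source date = 2325839.
Converting JDN 2325839 to the Coptic calendar gives 22 Paopi 1372 AM.

22 Paopi 1372 AM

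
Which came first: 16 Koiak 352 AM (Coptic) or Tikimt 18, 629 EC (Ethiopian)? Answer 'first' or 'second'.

first

The two dates have Julian Day Numbers 1953338 and 1953645 respectively.
Since 1953338 < 1953645, the first date comes first.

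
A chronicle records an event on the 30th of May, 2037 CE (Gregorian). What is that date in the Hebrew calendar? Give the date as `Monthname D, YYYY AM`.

Both dates share Julian Day Number 2465209; in the Hebrew calendar that is 16 Sivan 5797 AM.

Sivan 16, 5797 AM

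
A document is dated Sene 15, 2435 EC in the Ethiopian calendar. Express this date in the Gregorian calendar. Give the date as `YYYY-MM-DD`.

Both dates share Julian Day Number 2613523; in the Gregorian calendar that is 25 June 2443 CE.

2443-06-25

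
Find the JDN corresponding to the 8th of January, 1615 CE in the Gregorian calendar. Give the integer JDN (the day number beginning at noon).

2310934

JDN 2400001 is 17 November 1858 CE (Gregorian), MJD 0; the target day is −89067 days from there, so JDN = 2310934.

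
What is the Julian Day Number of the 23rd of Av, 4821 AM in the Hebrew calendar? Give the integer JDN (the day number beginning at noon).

Equivalently 17 August 1061 (proleptic Gregorian).
JDN 2400001 is 17 November 1858 CE (Gregorian), MJD 0; the target day is −291190 days from there, so JDN = 2108811.

2108811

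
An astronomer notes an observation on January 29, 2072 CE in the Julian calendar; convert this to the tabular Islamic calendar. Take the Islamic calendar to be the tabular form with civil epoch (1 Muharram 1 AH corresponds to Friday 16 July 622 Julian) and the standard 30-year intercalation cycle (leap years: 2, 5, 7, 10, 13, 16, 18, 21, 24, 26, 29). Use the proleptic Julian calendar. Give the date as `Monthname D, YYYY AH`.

The source date corresponds to 11 February 2072 in the Gregorian calendar (JDN 2477884).
That day falls on 21 Muharram 1495 AH in the tabular Islamic calendar.

Muharram 21, 1495 AH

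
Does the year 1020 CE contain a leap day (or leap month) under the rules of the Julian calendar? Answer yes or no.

1020 mod 4 = 0, so it is a leap year in the Julian calendar.

yes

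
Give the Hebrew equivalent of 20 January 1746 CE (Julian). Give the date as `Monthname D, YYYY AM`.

Julian Day Number of the source date = 2358804.
Converting JDN 2358804 to the Hebrew calendar gives 10 Shevat 5506 AM.

Shevat 10, 5506 AM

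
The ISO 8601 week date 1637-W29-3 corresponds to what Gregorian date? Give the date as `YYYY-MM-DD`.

1637-07-15

ISO week 1 of 1637 is the week containing the first Thursday of 1637.
Week 29, day 3 (Wednesday) lands on 1637-07-15.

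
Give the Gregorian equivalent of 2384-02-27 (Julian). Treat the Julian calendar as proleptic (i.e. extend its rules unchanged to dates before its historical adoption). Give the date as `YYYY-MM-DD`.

At this point the Julian calendar is 16 days behind the Gregorian.
27 February 2384 Julian + 16 days → 14 March 2384 Gregorian.

2384-03-14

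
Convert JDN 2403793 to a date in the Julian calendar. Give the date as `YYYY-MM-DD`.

JDN 2403793 is 5 April 1869 in the Gregorian calendar.
In the Julian calendar that day is 1869-03-24.

1869-03-24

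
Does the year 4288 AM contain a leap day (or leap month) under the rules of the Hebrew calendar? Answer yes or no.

no

Hebrew year 4288 is year 13 of its 19-year Metonic cycle; leap years are at positions 3, 6, 8, 11, 14, 17, 19, so it is a common year (12 months).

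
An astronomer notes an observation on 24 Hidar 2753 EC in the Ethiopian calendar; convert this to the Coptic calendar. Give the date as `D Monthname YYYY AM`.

24 Hathor 2477 AM

Both dates share Julian Day Number 2729472; in the Coptic calendar that is 24 Hathor 2477 AM.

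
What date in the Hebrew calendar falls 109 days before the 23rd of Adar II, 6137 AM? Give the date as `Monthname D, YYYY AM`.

JDN of the 23rd of Adar II, 6137 AM = 2589334.
2589334 − 109 = 2589225.
JDN 2589225 in the Hebrew calendar is Tevet 3, 6137 AM.

Tevet 3, 6137 AM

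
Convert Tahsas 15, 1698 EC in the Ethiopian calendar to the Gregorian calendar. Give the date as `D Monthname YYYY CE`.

22 December 1705 CE

Both dates share Julian Day Number 2344154; in the Gregorian calendar that is 22 December 1705 CE.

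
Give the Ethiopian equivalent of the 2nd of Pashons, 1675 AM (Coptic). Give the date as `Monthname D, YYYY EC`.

The source date corresponds to 10 May 1959 in the Gregorian calendar (JDN 2436699).
That day falls on 2 Ginbot 1951 EC in the Ethiopian calendar.

Ginbot 2, 1951 EC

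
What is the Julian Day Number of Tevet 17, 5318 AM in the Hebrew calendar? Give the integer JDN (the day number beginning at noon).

2290094

Equivalently 18 December 1557 (proleptic Gregorian).
JDN 2451545 is 1 January 2000 CE (Gregorian); the target day is −161451 days from there, so JDN = 2290094.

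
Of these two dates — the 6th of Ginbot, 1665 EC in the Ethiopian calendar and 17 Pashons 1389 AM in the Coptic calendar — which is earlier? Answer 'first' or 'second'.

first

Converting both to JDN: 2332242 vs 2332253; the smaller is the first.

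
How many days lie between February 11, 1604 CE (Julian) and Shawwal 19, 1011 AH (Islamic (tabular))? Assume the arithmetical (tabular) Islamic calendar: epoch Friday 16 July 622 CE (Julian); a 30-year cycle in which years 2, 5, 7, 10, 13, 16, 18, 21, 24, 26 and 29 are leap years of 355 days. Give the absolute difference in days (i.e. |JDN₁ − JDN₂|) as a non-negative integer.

326

JDN of the first date = 2306960.
JDN of the second date = 2306634.
|2306634 − 2306960| = 326.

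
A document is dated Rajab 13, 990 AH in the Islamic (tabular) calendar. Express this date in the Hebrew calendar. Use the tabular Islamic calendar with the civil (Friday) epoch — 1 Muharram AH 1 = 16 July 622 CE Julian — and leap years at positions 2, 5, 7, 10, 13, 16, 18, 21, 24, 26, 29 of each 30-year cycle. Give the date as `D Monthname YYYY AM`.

Julian Day Number of the source date = 2299098.
Converting JDN 2299098 to the Hebrew calendar gives 15 Av 5342 AM.

15 Av 5342 AM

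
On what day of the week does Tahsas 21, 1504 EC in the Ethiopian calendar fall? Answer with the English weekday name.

Thursday

In the proleptic Gregorian calendar this is 28 December 1511 (JDN 2273302).
JDN 2273302 mod 7 = 3, and JDN 0 was a Monday, so this is a Thursday.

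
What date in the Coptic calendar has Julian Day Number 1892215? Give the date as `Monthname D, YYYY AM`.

The proleptic Gregorian equivalent of JDN 1892215 is 9 August 468.
In the Coptic calendar that day is Mesori 15, 184 AM.

Mesori 15, 184 AM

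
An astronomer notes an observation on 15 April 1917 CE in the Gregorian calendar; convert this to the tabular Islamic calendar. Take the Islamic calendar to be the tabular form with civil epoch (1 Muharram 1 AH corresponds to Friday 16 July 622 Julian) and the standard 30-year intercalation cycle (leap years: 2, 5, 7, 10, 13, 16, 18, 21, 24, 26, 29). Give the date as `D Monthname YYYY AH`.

22 Jumada al-Thani 1335 AH

Julian Day Number of the source date = 2421334.
Converting JDN 2421334 to the tabular Islamic calendar gives 22 Jumada al-Thani 1335 AH.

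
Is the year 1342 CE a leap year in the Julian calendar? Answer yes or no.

1342 mod 4 = 2, so it is a common year in the Julian calendar.

no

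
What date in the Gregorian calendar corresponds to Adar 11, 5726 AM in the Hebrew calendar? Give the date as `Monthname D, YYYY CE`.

Both dates share Julian Day Number 2439188; in the Gregorian calendar that is 3 March 1966 CE.

March 3, 1966 CE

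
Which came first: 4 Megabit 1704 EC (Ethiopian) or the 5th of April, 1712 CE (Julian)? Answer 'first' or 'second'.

first

Converting both to JDN: 2346425 vs 2346461; the smaller is the first.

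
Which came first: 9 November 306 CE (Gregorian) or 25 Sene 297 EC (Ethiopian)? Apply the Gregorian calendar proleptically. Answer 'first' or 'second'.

second

First date → JDN 1833136; second date → JDN 1832629.
JDN 1832629 < JDN 1833136, so the second date is earlier.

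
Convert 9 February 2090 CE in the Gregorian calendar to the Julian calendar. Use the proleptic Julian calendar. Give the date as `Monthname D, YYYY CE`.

January 27, 2090 CE

For dates in this range the Gregorian date is 13 days ahead of the Julian.
9 February 2090 Gregorian − 13 days → 27 January 2090 Julian.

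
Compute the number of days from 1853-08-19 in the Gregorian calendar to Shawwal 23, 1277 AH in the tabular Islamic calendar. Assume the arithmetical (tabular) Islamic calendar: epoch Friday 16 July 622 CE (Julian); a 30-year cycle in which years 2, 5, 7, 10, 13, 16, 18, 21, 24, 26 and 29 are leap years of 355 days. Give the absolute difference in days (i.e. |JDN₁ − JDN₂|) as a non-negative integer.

First date → JDN 2398085; second date → JDN 2400900.
The interval is |2398085 − 2400900| = 2815 days.

2815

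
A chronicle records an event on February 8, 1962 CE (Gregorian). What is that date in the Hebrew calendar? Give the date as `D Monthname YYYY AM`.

4 Adar I 5722 AM

Julian Day Number of the source date = 2437704.
Converting JDN 2437704 to the Hebrew calendar gives 4 Adar I 5722 AM.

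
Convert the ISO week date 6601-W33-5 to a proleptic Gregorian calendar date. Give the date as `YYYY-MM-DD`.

6601-08-14

ISO week 1 of 6601 is the week containing the first Thursday of 6601.
Week 33, day 5 (Friday) lands on 6601-08-14.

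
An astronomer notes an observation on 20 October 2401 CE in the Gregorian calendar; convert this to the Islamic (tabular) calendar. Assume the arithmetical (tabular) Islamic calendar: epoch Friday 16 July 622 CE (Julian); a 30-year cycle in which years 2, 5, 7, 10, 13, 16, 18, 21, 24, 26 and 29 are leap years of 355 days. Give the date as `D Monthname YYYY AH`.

12 Dhu al-Qa'dah 1834 AH

Both dates share Julian Day Number 2598300; in the tabular Islamic calendar that is 12 Dhu al-Qa'dah 1834 AH.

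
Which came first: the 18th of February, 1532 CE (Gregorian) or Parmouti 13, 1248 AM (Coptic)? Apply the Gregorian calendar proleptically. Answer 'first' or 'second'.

first

First date → JDN 2280659; second date → JDN 2280719.
JDN 2280659 < JDN 2280719, so the first date is earlier.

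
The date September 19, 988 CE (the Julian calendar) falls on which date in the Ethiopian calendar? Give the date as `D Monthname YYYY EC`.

22 Meskerem 981 EC

Julian Day Number of the source date = 2082187.
Converting JDN 2082187 to the Ethiopian calendar gives 22 Meskerem 981 EC.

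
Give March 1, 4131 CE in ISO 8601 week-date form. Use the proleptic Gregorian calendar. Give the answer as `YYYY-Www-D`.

4131-W09-4

The weekday is Thursday (ISO weekday 4).
That Thursday belongs to ISO week 9 of ISO year 4131.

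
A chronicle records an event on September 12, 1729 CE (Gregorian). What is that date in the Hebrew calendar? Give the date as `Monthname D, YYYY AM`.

Both dates share Julian Day Number 2352819; in the Hebrew calendar that is 18 Elul 5489 AM.

Elul 18, 5489 AM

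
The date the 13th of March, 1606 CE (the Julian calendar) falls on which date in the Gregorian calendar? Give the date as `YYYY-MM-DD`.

For dates in this range the Gregorian date is 10 days ahead of the Julian.
13 March 1606 Julian + 10 days → 23 March 1606 Gregorian.

1606-03-23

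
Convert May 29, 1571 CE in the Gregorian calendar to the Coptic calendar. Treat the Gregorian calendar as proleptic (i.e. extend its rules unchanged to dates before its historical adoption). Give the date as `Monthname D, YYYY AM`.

Julian Day Number of the source date = 2295004.
Converting JDN 2295004 to the Coptic calendar gives 24 Pashons 1287 AM.

Pashons 24, 1287 AM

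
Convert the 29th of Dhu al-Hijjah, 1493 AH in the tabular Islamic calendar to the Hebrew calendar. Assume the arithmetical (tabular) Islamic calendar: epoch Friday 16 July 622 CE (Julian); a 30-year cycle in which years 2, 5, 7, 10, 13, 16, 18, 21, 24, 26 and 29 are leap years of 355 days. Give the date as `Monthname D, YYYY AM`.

Adar I 1, 5831 AM

The source date corresponds to 31 January 2071 in the Gregorian calendar (JDN 2477508).
That day falls on 1 Adar I 5831 AM in the Hebrew calendar.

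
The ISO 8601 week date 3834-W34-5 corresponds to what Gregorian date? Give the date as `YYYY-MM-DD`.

ISO week 1 of 3834 is the week containing the first Thursday of 3834.
Week 34, day 5 (Friday) lands on 3834-08-22.

3834-08-22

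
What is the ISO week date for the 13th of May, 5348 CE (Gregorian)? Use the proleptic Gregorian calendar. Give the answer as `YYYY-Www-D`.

The weekday is Monday (ISO weekday 1).
That Monday belongs to ISO week 20 of ISO year 5348.

5348-W20-1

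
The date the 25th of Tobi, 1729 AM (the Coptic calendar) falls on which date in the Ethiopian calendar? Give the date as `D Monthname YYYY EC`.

Both dates share Julian Day Number 2456326; in the Ethiopian calendar that is 25 Tir 2005 EC.

25 Tir 2005 EC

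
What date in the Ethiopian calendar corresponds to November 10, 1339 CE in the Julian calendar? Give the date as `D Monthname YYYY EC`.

13 Hidar 1332 EC

Julian Day Number of the source date = 2210441.
Converting JDN 2210441 to the Ethiopian calendar gives 13 Hidar 1332 EC.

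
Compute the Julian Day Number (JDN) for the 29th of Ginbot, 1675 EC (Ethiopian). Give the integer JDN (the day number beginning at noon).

2335917

In the Gregorian calendar the same day is 3 June 1683.
JDN 2400001 is 17 November 1858 CE (Gregorian), MJD 0; the target day is −64084 days from there, so JDN = 2335917.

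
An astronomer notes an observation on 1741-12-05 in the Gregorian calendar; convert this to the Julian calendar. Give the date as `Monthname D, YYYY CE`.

For dates in this range the Gregorian date is 11 days ahead of the Julian.
5 December 1741 Gregorian − 11 days → 24 November 1741 Julian.

November 24, 1741 CE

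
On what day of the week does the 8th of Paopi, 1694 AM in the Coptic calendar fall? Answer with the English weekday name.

Tuesday

This is JDN 2443435 (18 October 1977 Gregorian).
JDN 2443435 mod 7 = 1, and JDN 0 was a Monday, so this is a Tuesday.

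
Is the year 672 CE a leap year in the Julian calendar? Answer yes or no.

672 mod 4 = 0, so it is a leap year in the Julian calendar.

yes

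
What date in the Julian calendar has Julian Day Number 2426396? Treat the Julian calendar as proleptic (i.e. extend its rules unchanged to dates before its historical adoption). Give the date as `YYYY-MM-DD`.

1931-02-10

The Gregorian equivalent of JDN 2426396 is 23 February 1931.
In the Julian calendar that day is 1931-02-10.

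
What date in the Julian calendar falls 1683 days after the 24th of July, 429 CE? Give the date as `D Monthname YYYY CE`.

3 March 434 CE

Counting 1683 days forward from JDN 1877955 reaches JDN 1879638, which is 3 March 434 CE.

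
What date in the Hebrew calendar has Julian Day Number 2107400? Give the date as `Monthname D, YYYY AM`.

Tishrei 29, 4818 AM

JDN 2107400 is 6 October 1057 in the proleptic Gregorian calendar.
In the Hebrew calendar that day is Tishrei 29, 4818 AM.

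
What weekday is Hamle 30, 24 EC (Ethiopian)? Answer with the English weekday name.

Thursday

This is JDN 1732951 (22 July 32 Gregorian).
Since JDN mod 7 = 3 (0 = Monday), the day is Thursday.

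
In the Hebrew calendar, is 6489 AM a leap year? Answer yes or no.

Hebrew year 6489 is year 10 of its 19-year Metonic cycle; leap years are at positions 3, 6, 8, 11, 14, 17, 19, so it is a common year (12 months).

no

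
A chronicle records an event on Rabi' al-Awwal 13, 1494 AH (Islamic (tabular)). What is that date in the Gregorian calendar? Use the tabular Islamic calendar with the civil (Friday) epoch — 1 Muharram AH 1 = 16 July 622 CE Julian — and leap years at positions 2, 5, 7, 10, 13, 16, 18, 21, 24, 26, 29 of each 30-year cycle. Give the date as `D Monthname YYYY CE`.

13 April 2071 CE

Both dates share Julian Day Number 2477580; in the Gregorian calendar that is 13 April 2071 CE.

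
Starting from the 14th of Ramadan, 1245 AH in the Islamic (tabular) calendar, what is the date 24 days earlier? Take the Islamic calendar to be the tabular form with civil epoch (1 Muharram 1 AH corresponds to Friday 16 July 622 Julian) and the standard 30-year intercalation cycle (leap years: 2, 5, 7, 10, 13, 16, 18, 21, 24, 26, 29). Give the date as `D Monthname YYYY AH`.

Counting 24 days back from JDN 2389521 reaches JDN 2389497, which is 19 Sha'ban 1245 AH.

19 Sha'ban 1245 AH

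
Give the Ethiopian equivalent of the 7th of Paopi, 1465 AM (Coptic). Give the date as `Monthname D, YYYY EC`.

Both dates share Julian Day Number 2359792; in the Ethiopian calendar that is 7 Tikimt 1741 EC.

Tikimt 7, 1741 EC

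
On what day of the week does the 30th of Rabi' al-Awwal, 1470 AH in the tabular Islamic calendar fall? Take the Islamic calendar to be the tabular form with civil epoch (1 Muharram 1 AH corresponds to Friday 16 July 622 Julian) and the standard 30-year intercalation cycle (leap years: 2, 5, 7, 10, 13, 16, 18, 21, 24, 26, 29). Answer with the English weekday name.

In the Gregorian calendar this is 17 January 2048 (JDN 2469093).
2469093 ≡ 4 (mod 7); counting from Monday = 0 gives Friday.

Friday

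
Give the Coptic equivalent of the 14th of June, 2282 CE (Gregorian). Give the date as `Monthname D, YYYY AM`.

Paoni 5, 1998 AM

Both dates share Julian Day Number 2554708; in the Coptic calendar that is 5 Paoni 1998 AM.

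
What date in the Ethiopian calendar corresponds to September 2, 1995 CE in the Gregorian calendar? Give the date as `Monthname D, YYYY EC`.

Both dates share Julian Day Number 2449963; in the Ethiopian calendar that is 27 Nehase 1987 EC.

Nehase 27, 1987 EC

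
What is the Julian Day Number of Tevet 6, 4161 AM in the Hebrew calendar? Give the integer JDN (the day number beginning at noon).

1867500

Equivalently 9 December 400 (proleptic Gregorian).
JDN 2400001 is 17 November 1858 CE (Gregorian), MJD 0; the target day is −532501 days from there, so JDN = 1867500.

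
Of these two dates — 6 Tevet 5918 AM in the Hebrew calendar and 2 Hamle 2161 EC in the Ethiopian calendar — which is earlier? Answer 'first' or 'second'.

The two dates have Julian Day Numbers 2509259 and 2513462 respectively.
Since 2509259 < 2513462, the first date comes first.

first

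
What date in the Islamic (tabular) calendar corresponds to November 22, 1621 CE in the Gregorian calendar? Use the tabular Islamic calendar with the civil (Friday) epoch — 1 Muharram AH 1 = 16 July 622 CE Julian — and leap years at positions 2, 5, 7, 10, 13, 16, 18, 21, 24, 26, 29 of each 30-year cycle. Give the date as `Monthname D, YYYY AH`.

Both dates share Julian Day Number 2313444; in the tabular Islamic calendar that is 7 Muharram 1031 AH.

Muharram 7, 1031 AH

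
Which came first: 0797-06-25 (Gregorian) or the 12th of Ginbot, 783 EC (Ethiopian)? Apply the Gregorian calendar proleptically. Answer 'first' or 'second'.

second

The two dates have Julian Day Numbers 2012334 and 2010097 respectively.
Since 2010097 < 2012334, the second date comes first.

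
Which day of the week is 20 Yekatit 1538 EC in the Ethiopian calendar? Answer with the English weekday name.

This is JDN 2285779 (24 February 1546 Gregorian).
2285779 ≡ 6 (mod 7); counting from Monday = 0 gives Sunday.

Sunday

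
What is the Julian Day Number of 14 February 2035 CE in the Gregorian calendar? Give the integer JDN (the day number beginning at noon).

2464373

JDN 2400001 is 17 November 1858 CE (Gregorian), MJD 0; the target day is +64372 days from there, so JDN = 2464373.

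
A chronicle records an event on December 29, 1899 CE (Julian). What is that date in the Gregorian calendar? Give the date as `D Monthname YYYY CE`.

10 January 1900 CE

The Julian–Gregorian offset here is 12 days (Julian trailing).
29 December 1899 Julian + 12 days → 10 January 1900 Gregorian.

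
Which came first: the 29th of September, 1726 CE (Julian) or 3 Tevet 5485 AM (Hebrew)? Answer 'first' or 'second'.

second

The two dates have Julian Day Numbers 2351751 and 2351091 respectively.
Since 2351091 < 2351751, the second date comes first.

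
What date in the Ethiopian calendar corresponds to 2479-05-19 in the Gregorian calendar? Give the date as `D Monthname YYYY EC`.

8 Ginbot 2471 EC

Julian Day Number of the source date = 2626635.
Converting JDN 2626635 to the Ethiopian calendar gives 8 Ginbot 2471 EC.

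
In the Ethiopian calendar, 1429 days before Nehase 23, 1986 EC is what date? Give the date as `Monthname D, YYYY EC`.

Counting 1429 days back from JDN 2449594 reaches JDN 2448165, which is Meskerem 20, 1983 EC.

Meskerem 20, 1983 EC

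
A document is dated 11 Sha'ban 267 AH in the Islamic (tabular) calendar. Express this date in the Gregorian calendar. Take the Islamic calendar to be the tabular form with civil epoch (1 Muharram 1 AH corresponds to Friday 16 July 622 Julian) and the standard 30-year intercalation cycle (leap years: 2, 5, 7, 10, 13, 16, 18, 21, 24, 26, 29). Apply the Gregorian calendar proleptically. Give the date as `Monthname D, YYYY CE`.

Both dates share Julian Day Number 2042919; in the Gregorian calendar that is 21 March 881 CE.

March 21, 881 CE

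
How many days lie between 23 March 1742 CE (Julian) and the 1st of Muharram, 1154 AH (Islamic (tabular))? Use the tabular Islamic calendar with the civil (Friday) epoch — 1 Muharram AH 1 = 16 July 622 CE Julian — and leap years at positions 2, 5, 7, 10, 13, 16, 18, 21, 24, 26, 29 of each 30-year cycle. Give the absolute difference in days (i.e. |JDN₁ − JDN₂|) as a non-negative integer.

First date → JDN 2357405; second date → JDN 2357025.
The interval is |2357405 − 2357025| = 380 days.

380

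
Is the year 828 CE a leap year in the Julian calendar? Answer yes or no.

yes

828 mod 4 = 0, so it is a leap year in the Julian calendar.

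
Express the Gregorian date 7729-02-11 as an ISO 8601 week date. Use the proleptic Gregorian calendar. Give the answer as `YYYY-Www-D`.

The weekday is Friday (ISO weekday 5).
That Friday belongs to ISO week 6 of ISO year 7729.

7729-W06-5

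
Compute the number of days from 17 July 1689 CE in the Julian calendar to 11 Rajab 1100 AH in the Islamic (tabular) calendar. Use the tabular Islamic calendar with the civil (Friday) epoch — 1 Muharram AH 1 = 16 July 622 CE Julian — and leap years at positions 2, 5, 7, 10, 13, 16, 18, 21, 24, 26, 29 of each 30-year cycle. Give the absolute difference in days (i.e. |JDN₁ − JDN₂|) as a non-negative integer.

First date → JDN 2338163; second date → JDN 2338076.
The interval is |2338163 − 2338076| = 87 days.

87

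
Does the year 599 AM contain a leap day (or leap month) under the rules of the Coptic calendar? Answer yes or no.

599 mod 4 = 3; in the Coptic calendar a year is leap when year mod 4 = 3, so it is a leap year.

yes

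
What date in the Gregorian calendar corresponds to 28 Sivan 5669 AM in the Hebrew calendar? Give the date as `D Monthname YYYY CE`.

17 June 1909 CE

Julian Day Number of the source date = 2418475.
Converting JDN 2418475 to the Gregorian calendar gives 17 June 1909 CE.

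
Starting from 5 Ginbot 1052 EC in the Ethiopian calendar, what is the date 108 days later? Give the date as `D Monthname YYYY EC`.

23 Nehase 1052 EC

JDN of 5 Ginbot 1052 EC = 2108343.
2108343 + 108 = 2108451.
JDN 2108451 in the Ethiopian calendar is 23 Nehase 1052 EC.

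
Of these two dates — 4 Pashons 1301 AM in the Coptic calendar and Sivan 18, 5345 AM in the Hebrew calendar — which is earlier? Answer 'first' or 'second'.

first

Converting both to JDN: 2300098 vs 2300135; the smaller is the first.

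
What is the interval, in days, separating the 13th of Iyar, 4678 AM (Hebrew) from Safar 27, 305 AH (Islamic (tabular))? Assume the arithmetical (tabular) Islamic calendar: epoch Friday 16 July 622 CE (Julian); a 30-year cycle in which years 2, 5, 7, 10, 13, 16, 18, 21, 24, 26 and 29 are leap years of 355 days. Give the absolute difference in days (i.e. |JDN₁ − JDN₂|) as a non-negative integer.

JDN of the first date = 2056475.
JDN of the second date = 2056223.
|2056223 − 2056475| = 252.

252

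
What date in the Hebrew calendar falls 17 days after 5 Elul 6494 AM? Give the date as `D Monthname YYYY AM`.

Counting 17 days forward from JDN 2719870 reaches JDN 2719887, which is 22 Elul 6494 AM.

22 Elul 6494 AM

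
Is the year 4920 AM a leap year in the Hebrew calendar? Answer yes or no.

Hebrew year 4920 is year 18 of its 19-year Metonic cycle; leap years are at positions 3, 6, 8, 11, 14, 17, 19, so it is a common year (12 months).

no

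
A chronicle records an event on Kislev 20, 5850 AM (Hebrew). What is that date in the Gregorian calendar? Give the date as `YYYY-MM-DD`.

Julian Day Number of the source date = 2484379.
Converting JDN 2484379 to the Gregorian calendar gives 23 November 2089 CE.

2089-11-23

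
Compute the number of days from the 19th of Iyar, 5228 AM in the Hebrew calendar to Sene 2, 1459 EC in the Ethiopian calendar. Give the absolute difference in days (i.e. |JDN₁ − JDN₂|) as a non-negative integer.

350

First date → JDN 2257376; second date → JDN 2257026.
The interval is |2257376 − 2257026| = 350 days.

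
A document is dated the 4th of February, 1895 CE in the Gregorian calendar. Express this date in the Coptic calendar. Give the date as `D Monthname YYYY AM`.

Both dates share Julian Day Number 2413229; in the Coptic calendar that is 28 Tobi 1611 AM.

28 Tobi 1611 AM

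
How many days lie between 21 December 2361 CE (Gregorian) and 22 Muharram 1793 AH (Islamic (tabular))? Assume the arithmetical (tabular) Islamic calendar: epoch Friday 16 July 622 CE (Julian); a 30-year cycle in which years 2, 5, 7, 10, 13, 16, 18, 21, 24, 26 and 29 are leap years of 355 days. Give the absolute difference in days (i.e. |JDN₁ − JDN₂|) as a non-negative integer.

266

JDN of the first date = 2583752.
JDN of the second date = 2583486.
|2583486 − 2583752| = 266.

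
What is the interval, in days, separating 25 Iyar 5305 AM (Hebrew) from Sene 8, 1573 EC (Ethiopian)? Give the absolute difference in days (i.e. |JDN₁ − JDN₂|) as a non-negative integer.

JDN of the first date = 2285496.
JDN of the second date = 2298671.
|2298671 − 2285496| = 13175.

13175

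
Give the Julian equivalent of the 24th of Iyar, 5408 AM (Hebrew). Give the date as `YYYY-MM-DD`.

1648-05-06

The source date corresponds to 16 May 1648 in the Gregorian calendar (JDN 2323116).
That day falls on 6 May 1648 CE in the Julian calendar.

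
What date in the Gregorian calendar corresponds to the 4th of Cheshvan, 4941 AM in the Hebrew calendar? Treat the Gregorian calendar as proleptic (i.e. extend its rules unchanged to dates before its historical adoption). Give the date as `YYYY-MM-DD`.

Julian Day Number of the source date = 2152351.
Converting JDN 2152351 to the Gregorian calendar gives 1 November 1180 CE.

1180-11-01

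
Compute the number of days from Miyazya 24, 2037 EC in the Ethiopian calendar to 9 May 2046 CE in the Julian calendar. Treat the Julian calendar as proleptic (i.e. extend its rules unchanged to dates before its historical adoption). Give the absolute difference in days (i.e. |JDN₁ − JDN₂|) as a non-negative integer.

JDN of the first date = 2468103.
JDN of the second date = 2468488.
|2468488 − 2468103| = 385.

385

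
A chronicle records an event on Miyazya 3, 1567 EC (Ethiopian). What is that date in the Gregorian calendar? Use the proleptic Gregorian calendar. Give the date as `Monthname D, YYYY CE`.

Both dates share Julian Day Number 2296414; in the Gregorian calendar that is 8 April 1575 CE.

April 8, 1575 CE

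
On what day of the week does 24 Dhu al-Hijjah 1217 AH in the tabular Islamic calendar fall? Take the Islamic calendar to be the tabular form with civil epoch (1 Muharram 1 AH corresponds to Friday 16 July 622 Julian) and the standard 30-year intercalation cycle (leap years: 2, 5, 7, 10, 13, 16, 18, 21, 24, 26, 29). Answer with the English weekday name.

Sunday

This is JDN 2379698 (17 April 1803 Gregorian).
JDN 2379698 mod 7 = 6, and JDN 0 was a Monday, so this is a Sunday.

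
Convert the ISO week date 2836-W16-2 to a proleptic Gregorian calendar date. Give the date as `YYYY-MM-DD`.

2836-04-15

ISO week 1 of 2836 is the week containing the first Thursday of 2836.
Week 16, day 2 (Tuesday) lands on 2836-04-15.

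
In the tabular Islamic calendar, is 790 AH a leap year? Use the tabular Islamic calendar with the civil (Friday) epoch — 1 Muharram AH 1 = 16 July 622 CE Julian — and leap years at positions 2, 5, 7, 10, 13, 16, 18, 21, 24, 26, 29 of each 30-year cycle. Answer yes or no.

yes

Year 790 AH is year 10 of its 30-year cycle; leap positions are 2, 5, 7, 10, 13, 16, 18, 21, 24, 26, 29, so it is a leap year (355 days).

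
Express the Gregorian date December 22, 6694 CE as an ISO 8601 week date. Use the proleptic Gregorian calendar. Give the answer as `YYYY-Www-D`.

The weekday is Saturday (ISO weekday 6).
That Saturday belongs to ISO week 51 of ISO year 6694.

6694-W51-6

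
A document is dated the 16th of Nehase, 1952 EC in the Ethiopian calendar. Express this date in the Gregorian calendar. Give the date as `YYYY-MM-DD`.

1960-08-22

Both dates share Julian Day Number 2437169; in the Gregorian calendar that is 22 August 1960 CE.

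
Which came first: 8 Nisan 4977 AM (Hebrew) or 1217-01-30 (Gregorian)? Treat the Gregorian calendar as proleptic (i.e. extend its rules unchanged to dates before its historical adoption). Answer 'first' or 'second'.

second

The two dates have Julian Day Numbers 2165644 and 2165590 respectively.
Since 2165590 < 2165644, the second date comes first.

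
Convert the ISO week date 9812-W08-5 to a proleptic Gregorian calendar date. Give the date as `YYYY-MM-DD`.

ISO week 1 of 9812 is the week containing the first Thursday of 9812.
Week 8, day 5 (Friday) lands on 9812-02-21.

9812-02-21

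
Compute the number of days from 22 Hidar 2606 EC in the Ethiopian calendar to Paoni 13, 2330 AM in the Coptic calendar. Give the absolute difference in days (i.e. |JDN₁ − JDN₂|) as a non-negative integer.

JDN of the first date = 2675778.
JDN of the second date = 2675979.
|2675979 − 2675778| = 201.

201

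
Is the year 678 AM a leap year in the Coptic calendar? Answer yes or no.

no

678 mod 4 = 2; in the Coptic calendar a year is leap when year mod 4 = 3, so it is a common year.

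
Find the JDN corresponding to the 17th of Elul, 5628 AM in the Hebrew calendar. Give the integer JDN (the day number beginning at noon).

2403580

In the Gregorian calendar the same day is 4 September 1868.
JDN 2299161 is 15 October 1582 CE (Gregorian); the target day is +104419 days from there, so JDN = 2403580.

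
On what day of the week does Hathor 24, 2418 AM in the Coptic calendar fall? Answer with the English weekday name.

This is JDN 2707922 (9 December 2701 Gregorian).
Since JDN mod 7 = 0 (0 = Monday), the day is Monday.

Monday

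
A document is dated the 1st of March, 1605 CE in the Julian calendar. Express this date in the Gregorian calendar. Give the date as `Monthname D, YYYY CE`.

March 11, 1605 CE

At this point the Julian calendar is 10 days behind the Gregorian.
1 March 1605 Julian + 10 days → 11 March 1605 Gregorian.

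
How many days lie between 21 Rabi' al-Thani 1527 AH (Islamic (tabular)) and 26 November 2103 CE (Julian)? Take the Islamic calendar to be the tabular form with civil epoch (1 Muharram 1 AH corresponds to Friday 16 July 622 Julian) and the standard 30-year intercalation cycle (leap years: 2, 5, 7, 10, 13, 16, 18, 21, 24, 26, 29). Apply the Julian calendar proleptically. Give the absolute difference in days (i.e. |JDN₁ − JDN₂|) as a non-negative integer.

JDN of the first date = 2489313.
JDN of the second date = 2489508.
|2489508 − 2489313| = 195.

195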